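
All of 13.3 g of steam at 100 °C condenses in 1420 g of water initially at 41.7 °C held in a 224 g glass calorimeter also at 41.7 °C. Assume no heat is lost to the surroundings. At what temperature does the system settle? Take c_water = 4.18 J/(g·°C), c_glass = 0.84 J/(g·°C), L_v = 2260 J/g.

T_f ≈ 47.1 °C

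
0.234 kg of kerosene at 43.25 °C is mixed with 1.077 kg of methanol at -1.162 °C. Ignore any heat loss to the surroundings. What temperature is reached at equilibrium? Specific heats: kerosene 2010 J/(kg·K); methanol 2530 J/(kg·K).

T_f ≈ 5.4 °C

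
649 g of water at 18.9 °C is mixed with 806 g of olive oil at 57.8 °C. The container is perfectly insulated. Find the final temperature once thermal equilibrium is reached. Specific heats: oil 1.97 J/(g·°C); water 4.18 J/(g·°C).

Energy conservation, ΣQ = 0:
806·1.97·(T − 57.8) + 649·4.18·(T − 18.9) = 0
1587.8(T − 57.8) + 2712.8(T − 18.9) = 0
4300.6 T = 143048
T = 143048 / 4300.6 = 33.3 °C

T_f ≈ 33.3 °C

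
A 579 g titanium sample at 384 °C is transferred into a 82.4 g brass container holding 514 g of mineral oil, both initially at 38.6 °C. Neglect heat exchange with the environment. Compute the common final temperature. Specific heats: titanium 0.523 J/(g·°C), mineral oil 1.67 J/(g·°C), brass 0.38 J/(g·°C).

T_f = Σ m_i c_i T_i / Σ m_i c_i:
T_f = (302.82·384 + 858.38·38.6 + 31.31·38.6) / (302.82 + 858.38 + 31.31)
    = 150624 / 1192.5 ≈ 126.31 °C

T_f ≈ 126.3 °C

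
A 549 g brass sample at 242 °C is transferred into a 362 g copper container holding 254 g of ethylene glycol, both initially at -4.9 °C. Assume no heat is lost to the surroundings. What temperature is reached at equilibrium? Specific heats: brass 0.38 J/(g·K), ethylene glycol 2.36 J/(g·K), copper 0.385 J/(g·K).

T_f ≈ 49.5 °C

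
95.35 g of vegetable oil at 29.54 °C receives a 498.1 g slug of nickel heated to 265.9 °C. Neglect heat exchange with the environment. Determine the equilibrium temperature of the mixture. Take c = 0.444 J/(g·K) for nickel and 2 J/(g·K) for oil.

T_f ≈ 156.5 °C

Set heat shed by the hot body equal to heat absorbed by the cold body:
498.1*0.444*(265.9 − T) = 95.35*2*(T − 29.54)
221.16(265.9 − T) = 190.7(T − 29.54)
411.86 T = 64439  ⇒  T ≈ 156.46 °C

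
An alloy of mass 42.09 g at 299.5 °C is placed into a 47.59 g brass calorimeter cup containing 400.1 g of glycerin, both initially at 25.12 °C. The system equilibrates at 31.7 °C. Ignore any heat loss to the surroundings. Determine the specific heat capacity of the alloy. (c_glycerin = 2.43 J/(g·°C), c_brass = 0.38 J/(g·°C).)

Taking heat into each body as positive, Σ m c ΔT = 0:
42.09·c·(31.7 − 299.5) + 400.1·2.43·(31.7 − 25.12) + 47.59·0.38·(31.7 − 25.12) = 0
-11272 c = -6516.4
c = -6516.4/-11272 ≈ 0.5781 J/(g·°C)

c ≈ 0.578 J/(g·°C)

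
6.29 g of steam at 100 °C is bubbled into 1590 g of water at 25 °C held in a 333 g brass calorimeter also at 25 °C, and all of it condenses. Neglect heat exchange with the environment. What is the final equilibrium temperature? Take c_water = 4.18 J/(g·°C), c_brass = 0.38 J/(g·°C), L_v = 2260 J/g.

Sum of m c ΔT and latent-heat terms is zero:
steam→water at 100 °C releases m L_v = 6.29×2260 = 14215; condensate cools 100→T: 6.29×4.18×(T − 100) = 26.29(T − 100); original water: 6646.2(T − 25); cup: 126.54(T − 25)
6799 T = 14215 + 2629.2 + 169318 = 186163
T ≈ 27.38 °C — below 100 °C, confirming all the steam condensed.

T_f ≈ 27.4 °C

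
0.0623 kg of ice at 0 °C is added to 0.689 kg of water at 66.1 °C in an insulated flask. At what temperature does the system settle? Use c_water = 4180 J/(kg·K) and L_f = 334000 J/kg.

Energy balance with sensible and latent terms:
melt ice: 0.0623×334000 = 20808; meltwater 0→T: 0.0623×4180×T = 260.41 T; water: 2880(T − 66.1)
3140.4 T = 190369 − 20808 = 169561
T ≈ 53.99 °C. Since T > 0 °C, the all-ice-melts assumption holds.

T_f ≈ 54.0 °C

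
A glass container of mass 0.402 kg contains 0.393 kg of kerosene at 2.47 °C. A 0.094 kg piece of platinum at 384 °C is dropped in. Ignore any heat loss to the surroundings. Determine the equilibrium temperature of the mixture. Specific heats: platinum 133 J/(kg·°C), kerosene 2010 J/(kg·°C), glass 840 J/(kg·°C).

Heat gained plus heat lost sum to zero:
0.094*133*(T − 384) + 0.393*2010*(T − 2.47) + 0.402*840*(T − 2.47) = 0
1140.1 T = 7586
T = 7586/1140.1 ≈ 6.65 °C

T_f ≈ 6.7 °C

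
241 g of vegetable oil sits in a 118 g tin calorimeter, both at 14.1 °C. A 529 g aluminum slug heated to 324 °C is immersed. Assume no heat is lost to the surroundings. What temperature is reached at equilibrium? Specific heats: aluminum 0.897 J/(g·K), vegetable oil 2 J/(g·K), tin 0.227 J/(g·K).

Let T be the final temperature. ΣQ_i = 0:
529*0.897*(T − 324) + 241*2*(T − 14.1) + 118*0.227*(T − 14.1) = 0
474.51(T − 324) + 482(T − 14.1) + 26.79(T − 14.1) = 0
983.3 T = 160916
T = 160916 / 983.3 = 164 °C

T_f ≈ 163.6 °C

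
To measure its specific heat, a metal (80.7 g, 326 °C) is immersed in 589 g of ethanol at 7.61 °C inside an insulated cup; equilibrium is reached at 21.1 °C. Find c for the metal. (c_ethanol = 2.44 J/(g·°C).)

c ≈ 0.788 J/(g·°C)

m_s c (T_s − T_f) = m_ethanol c_ethanol (T_f − T_0):
80.7·c·(326 − 21.1) = 589·2.44·(21.1 − 7.61)
24605 c = 19387  ⇒  c ≈ 0.7879 J/(g·°C)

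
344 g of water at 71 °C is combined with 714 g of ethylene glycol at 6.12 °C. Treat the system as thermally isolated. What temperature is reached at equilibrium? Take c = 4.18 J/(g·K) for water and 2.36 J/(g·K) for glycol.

T_f ≈ 36.0 °C

Set heat shed by the hot body equal to heat absorbed by the cold body:
344×4.18×(71 − T) = 714×2.36×(T − 6.12)
1437.9(71 − T) = 1685(T − 6.12)
3123 T = 112405  ⇒  T ≈ 35.99 °C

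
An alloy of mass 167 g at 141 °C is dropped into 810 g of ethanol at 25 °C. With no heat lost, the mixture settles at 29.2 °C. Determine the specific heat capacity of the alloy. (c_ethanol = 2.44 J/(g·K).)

c ≈ 0.445 J/(g·K)

Heat lost by the alloy = heat gained by the ethanol:
167×c×(141 − 29.2) = 810×2.44×(29.2 − 25)
18671 c = 8300.9  ⇒  c ≈ 0.4446 J/(g·K)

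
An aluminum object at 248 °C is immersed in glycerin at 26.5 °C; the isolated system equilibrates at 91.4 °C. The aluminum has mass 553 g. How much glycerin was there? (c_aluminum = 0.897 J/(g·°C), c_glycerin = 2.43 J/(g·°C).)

Heat lost by the aluminum = heat gained by the glycerin:
553×0.897×(248 − 91.4) = m×2.43×(91.4 − 26.5)
157.71 m = 77680  ⇒  m ≈ 492.6 g

m ≈ 493 g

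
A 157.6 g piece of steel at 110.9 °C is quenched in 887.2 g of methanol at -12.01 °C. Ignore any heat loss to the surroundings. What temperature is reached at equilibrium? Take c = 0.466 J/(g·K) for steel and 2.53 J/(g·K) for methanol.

T_f ≈ -8.1 °C

Energy conservation, ΣQ = 0:
157.6*0.466*(T − 110.9) + 887.2*2.53*(T − (-12.01)) = 0
73.44(T − 110.9) + 2244.6(T − (-12.01)) = 0
2318.1 T = -18813
T = -18813/2318.1 ≈ -8.12 °C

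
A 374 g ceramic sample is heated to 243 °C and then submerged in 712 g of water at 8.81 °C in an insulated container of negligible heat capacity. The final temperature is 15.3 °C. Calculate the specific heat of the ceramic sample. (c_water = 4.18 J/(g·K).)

c ≈ 0.227 J/(g·K)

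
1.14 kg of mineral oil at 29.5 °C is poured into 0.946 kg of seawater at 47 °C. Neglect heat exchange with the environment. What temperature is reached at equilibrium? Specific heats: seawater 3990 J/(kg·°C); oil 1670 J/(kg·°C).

T_f ≈ 41.1 °C

With ΣQ=0 the equilibrium temperature is the m·c-weighted mean:
T_f = (3774.5*47 + 1903.8*29.5) / (3774.5 + 1903.8)
    = 233565 / 5678.3 ≈ 41.13 °C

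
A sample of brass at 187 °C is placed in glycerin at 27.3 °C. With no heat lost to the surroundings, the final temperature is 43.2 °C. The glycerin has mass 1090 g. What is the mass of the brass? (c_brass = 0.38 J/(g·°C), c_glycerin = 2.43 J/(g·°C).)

m ≈ 771 g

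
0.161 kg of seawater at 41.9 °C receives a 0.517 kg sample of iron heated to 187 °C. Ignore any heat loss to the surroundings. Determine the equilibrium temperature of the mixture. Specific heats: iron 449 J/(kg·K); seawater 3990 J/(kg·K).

T_f ≈ 80.4 °C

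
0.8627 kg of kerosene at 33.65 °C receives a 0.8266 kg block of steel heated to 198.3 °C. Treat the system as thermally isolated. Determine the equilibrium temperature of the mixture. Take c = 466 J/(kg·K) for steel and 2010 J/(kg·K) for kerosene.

T_f ≈ 63.6 °C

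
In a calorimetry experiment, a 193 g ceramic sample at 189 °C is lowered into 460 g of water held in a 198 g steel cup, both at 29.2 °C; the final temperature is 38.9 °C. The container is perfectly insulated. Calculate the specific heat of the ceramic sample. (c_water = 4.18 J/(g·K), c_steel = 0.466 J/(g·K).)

c ≈ 0.675 J/(g·K)

Energy conservation, ΣQ = 0:
193·c·(38.9 − 189) + 460·4.18·(38.9 − 29.2) + 198·0.466·(38.9 − 29.2) = 0
-28969 c = -19546
c = -19546/-28969 ≈ 0.6747 J/(g·K)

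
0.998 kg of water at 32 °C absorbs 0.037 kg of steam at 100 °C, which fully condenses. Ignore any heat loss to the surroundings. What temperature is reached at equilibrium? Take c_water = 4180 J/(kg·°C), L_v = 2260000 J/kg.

T_f ≈ 53.8 °C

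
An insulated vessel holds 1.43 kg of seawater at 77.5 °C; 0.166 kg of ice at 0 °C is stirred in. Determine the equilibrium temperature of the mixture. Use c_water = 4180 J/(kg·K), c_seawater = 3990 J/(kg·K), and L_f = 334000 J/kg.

T_f ≈ 60.4 °C

Net heat exchanged in the isolated system is zero:
melt ice: 0.166·334000 = 55444
  warm the meltwater: 693.88 T
  seawater: 5705.7(T − 77.5)
6399.6 T = 442192 − 55444 = 386748
T ≈ 60.43 °C. Since T > 0 °C, the all-ice-melts assumption holds.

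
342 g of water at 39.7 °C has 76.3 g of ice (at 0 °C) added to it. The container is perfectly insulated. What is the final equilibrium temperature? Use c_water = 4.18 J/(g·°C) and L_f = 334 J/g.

T_f ≈ 17.9 °C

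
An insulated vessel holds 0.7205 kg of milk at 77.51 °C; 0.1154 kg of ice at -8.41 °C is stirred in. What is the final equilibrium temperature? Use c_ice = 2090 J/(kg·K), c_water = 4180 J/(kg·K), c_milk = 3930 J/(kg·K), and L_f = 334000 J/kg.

Heat gained plus heat lost sum to zero:
ice -8.41→0 °C: 0.1154×2090×8.41 = 2028.4
  melt ice: 0.1154×334000 = 38544
  meltwater 0→T: 0.1154×4180×T = 482.37 T
  milk cools: 0.7205×3930×(T − 77.51) = 2831.6(T − 77.51)
3313.9 T = 219475 − 40572 = 178903
T ≈ 53.98 °C — above 0 °C, consistent with complete melting.

T_f ≈ 54.0 °C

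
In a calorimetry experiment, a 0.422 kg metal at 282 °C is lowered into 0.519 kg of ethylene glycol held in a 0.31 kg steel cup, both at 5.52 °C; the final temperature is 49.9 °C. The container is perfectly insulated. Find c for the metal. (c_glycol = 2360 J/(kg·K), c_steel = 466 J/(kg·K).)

c ≈ 620 J/(kg·K)

Energy conservation, ΣQ = 0:
0.422·c·(49.9 − 282) + 0.519·2360·(49.9 − 5.52) + 0.31·466·(49.9 − 5.52) = 0
-97.95 c = -60770
c = -60770/-97.95 ≈ 620.4 J/(kg·K)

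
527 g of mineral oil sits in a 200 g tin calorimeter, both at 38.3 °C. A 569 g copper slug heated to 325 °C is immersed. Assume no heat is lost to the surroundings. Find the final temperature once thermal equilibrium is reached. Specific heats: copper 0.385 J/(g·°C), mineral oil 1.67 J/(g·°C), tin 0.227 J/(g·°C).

T_f ≈ 93.2 °C

T_f = Σ m_i c_i T_i / Σ m_i c_i:
T_f = (219.06×325 + 880.09×38.3 + 45.4×38.3) / (219.06 + 880.09 + 45.4)
    = 106642 / 1144.6 ≈ 93.17 °C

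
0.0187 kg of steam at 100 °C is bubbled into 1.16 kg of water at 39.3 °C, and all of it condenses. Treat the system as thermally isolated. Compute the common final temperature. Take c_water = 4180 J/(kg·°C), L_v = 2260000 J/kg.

Heat gained plus heat lost sum to zero:
latent heat released on condensation: 0.0187×2260000 = 42262; condensed water 100 °C→T: 78.17(T − 100); water warms: 1.16×4180×(T − 39.3) = 4848.8(T − 39.3)
4927 T = 42262 + 7816.6 + 190558 = 240636
T ≈ 48.84 °C, under the boiling point, so the assumption holds.

T_f ≈ 48.8 °C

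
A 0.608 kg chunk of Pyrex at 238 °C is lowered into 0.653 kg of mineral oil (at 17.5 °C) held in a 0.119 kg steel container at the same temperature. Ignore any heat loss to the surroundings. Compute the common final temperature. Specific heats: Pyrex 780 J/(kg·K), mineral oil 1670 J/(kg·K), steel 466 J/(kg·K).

T_f ≈ 82.0 °C

Let T be the final temperature. ΣQ_i = 0:
0.608×780×(T − 238) + 0.653×1670×(T − 17.5) + 0.119×466×(T − 17.5) = 0
474.24(T − 238) + 1090.5(T − 17.5) + 55.45(T − 17.5) = 0
1620.2 T = 132923
T ≈ 82.04 °C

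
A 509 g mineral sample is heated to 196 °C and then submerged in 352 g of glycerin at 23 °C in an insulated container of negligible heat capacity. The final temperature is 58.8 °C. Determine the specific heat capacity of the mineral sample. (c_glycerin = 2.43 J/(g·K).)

c ≈ 0.438 J/(g·K)

Heat lost by the mineral sample = heat gained by the glycerin:
509·c·(196 − 58.8) = 352·2.43·(58.8 − 23)
69835 c = 30622  ⇒  c ≈ 0.4385 J/(g·K)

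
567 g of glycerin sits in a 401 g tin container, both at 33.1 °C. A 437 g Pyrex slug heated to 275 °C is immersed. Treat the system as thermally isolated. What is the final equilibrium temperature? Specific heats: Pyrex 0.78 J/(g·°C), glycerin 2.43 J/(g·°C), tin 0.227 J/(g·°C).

T_f ≈ 78.7 °C

With ΣQ=0 the equilibrium temperature is the m·c-weighted mean:
T_f = (340.86*275 + 1377.8*33.1 + 91.03*33.1) / (340.86 + 1377.8 + 91.03)
    = 142355 / 1809.7 ≈ 78.66 °C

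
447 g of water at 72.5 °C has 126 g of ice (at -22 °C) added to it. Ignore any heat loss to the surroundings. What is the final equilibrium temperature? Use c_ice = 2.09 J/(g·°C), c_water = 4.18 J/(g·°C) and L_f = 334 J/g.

T_f ≈ 36.6 °C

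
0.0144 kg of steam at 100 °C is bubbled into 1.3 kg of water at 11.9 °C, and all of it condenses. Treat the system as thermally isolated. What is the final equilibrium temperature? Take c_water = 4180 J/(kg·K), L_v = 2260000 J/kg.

Setting the total heat transfer to zero:
condense steam: −0.0144·2260000 = −32544
  condensate cools 100→T: 0.0144·4180·(T − 100) = 60.19(T − 100)
  original water: 5434(T − 11.9)
5494.2 T = 32544 + 6019.2 + 64665 = 103228
T ≈ 18.79 °C (< 100 °C, so full condensation is consistent).

T_f ≈ 18.8 °C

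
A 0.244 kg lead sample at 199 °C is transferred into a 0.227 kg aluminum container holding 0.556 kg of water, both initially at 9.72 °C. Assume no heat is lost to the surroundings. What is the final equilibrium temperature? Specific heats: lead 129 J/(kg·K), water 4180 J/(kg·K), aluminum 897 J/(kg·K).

T_f ≈ 12.0 °C

Heat gained plus heat lost sum to zero:
0.244×129×(T − 199) + 0.556×4180×(T − 9.72) + 0.227×897×(T − 9.72) = 0
(31.48 + 2324.1 + 203.62) T = 31.48×199 + 2324.1×9.72 + 203.62×9.72
T = 30833 / 2559.2 = 12 °C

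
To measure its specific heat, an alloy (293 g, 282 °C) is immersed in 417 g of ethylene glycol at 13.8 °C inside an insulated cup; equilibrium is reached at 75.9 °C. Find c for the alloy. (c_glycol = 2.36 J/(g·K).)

Heat lost by the alloy = heat gained by the glycol:
293×c×(282 − 75.9) = 417×2.36×(75.9 − 13.8)
60387 c = 61114  ⇒  c ≈ 1.012 J/(g·K)

c ≈ 1.01 J/(g·K)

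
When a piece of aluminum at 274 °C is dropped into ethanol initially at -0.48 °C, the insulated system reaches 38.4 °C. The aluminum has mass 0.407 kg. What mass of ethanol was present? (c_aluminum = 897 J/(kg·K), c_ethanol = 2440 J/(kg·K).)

m ≈ 0.907 kg

Heat lost by the aluminum = heat gained by the ethanol:
0.407·897·(274 − 38.4) = m·2440·(38.4 − (-0.48))
94867 m = 86013  ⇒  m ≈ 0.9067 kg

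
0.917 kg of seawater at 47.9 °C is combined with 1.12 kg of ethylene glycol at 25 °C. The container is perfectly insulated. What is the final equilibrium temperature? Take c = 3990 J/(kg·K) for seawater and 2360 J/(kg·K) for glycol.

Conservation of energy gives ΣQ = 0:
0.917×3990×(T − 47.9) + 1.12×2360×(T − 25) = 0
3658.8(T − 47.9) + 2643.2(T − 25) = 0
6302 T = 241338
T = 241338/6302 ≈ 38.30 °C

T_f ≈ 38.3 °C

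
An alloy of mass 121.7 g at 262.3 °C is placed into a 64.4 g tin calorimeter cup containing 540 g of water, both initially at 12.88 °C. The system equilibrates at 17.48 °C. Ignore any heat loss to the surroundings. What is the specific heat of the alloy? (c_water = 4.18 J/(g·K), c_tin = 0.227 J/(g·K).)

Heat gained plus heat lost sum to zero:
121.7×c×(17.48 − 262.3) + 540×4.18×(17.48 − 12.88) + 64.4×0.227×(17.48 − 12.88) = 0
-29795 c = -10450
c = -10450/-29795 ≈ 0.3507 J/(g·K)

c ≈ 0.351 J/(g·K)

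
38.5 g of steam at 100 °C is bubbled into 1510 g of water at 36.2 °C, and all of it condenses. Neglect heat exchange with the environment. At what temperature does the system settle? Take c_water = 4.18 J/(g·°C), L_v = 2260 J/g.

Net heat exchanged in the isolated system is zero:
latent heat released on condensation: 38.5×2260 = 87010
  condensate cools 100→T: 38.5×4.18×(T − 100) = 160.93(T − 100)
  water warms: 1510×4.18×(T − 36.2) = 6311.8(T − 36.2)
6472.7 T = 87010 + 16093 + 228487 = 331590
T ≈ 51.23 °C, under the boiling point, so the assumption holds.

T_f ≈ 51.2 °C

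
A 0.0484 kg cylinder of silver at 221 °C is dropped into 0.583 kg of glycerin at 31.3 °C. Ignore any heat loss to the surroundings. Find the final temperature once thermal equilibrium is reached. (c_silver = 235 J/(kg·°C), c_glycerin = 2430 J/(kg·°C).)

Set heat shed by the hot body equal to heat absorbed by the cold body:
0.0484*235*(221 − T) = 0.583*2430*(T − 31.3)
11.37(221 − T) = 1416.7(T − 31.3)
1428.1 T = 46856  ⇒  T ≈ 32.81 °C

T_f ≈ 32.8 °C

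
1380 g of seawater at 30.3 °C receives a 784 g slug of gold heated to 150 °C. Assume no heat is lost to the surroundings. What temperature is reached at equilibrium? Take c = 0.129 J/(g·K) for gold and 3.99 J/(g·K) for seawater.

T_f ≈ 32.5 °C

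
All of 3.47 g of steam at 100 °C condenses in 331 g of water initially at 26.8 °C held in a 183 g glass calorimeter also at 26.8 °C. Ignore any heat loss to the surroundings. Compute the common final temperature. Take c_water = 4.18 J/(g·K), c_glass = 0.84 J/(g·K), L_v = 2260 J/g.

Conservation of energy gives ΣQ = 0:
latent heat released on condensation: 3.47×2260 = 7842.2; condensate cools 100→T: 3.47×4.18×(T − 100) = 14.5(T − 100); water warms: 331×4.18×(T − 26.8) = 1383.6(T − 26.8); cup: 153.72(T − 26.8)
1551.8 T = 7842.2 + 1450.5 + 41200 = 50492
T ≈ 32.54 °C, under the boiling point, so the assumption holds.

T_f ≈ 32.5 °C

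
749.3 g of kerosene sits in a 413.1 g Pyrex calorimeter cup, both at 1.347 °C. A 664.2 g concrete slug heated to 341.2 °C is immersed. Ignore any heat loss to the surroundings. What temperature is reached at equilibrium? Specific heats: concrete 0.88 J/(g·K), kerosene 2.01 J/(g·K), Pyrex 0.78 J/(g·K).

T_f ≈ 83.7 °C

Setting the total heat transfer to zero:
664.2·0.88·(T − 341.2) + 749.3·2.01·(T − 1.347) + 413.1·0.78·(T − 1.347) = 0
(584.5 + 1506.1 + 322.22) T = 584.5·341.2 + 1506.1·1.347 + 322.22·1.347
T = 201893 / 2412.8 = 83.7 °C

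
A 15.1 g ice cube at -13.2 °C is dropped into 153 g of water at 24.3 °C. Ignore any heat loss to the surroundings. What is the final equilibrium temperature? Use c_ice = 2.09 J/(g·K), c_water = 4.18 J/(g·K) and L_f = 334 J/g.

T_f ≈ 14.3 °C

Sum of m c ΔT and latent-heat terms is zero:
ice -13.2→0 °C: 15.1·2.09·13.2 = 416.58
  latent heat to melt: 15.1·334 = 5043.4
  meltwater 0→T: 15.1·4.18·T = 63.12 T
  water: 639.54(T − 24.3)
702.66 T = 15541 − 5460 = 10081
T ≈ 14.35 °C (positive, so assuming full melt was valid).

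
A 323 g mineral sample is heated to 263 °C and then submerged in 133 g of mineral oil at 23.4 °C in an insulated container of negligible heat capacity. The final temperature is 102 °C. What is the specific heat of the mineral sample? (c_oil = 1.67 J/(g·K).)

m_s c (T_s − T_f) = m_oil c_oil (T_f − T_0):
323·c·(263 − 102) = 133·1.67·(102 − 23.4)
52003 c = 17458  ⇒  c ≈ 0.3357 J/(g·K)

c ≈ 0.336 J/(g·K)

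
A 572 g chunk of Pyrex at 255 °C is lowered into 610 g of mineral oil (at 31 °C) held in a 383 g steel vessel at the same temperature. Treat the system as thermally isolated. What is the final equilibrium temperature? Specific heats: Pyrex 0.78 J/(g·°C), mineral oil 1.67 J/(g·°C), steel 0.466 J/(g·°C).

T_f ≈ 91.8 °C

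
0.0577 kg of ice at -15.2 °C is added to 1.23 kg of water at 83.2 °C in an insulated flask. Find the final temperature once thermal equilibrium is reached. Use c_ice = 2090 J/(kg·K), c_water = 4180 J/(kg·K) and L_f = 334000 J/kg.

T_f ≈ 75.6 °C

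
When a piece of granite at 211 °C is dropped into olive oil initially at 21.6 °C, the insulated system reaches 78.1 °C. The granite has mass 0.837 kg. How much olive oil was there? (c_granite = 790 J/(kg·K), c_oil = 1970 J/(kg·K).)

Taking heat into each body as positive, Σ m c ΔT = 0:
0.837·790·(78.1 − 211) + m·1970·(78.1 − 21.6) = 0
111305 m = 87877
m = 87877/111305 ≈ 0.7895 kg

m ≈ 0.79 kg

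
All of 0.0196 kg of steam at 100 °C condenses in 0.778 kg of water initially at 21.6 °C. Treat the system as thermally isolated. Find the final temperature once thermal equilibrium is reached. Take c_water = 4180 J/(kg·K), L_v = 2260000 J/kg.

Energy conservation, ΣQ = 0:
steam→water at 100 °C releases m L_v = 0.0196×2260000 = 44296; condensed water 100 °C→T: 81.93(T − 100); water warms: 0.778×4180×(T − 21.6) = 3252(T − 21.6)
3334 T = 44296 + 8192.8 + 70244 = 122733
T ≈ 36.81 °C, under the boiling point, so the assumption holds.

T_f ≈ 36.8 °C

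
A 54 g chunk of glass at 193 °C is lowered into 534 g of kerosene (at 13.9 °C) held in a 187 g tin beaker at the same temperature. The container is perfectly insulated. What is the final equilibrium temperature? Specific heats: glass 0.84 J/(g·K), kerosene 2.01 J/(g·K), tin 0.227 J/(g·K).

Heat gained plus heat lost sum to zero:
54*0.84*(T − 193) + 534*2.01*(T − 13.9) + 187*0.227*(T − 13.9) = 0
45.36(T − 193) + 1073.3(T − 13.9) + 42.45(T − 13.9) = 0
(45.36 + 1073.3 + 42.45) T = 45.36*193 + 1073.3*13.9 + 42.45*13.9
T = 24264 / 1161.1 = 20.9 °C

T_f ≈ 20.9 °C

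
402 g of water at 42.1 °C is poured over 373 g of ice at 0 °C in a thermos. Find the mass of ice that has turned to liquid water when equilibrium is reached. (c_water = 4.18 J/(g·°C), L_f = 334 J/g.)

m_melted ≈ 212 g

Heat available from the water dropping to 0 °C: 402×4.18×42.1 = 70743 J.
Fully melting the ice requires m_ice L_f = 373×334 = 124582 J.
That's not enough to melt it all — equilibrium is at 0 °C with ice remaining.
Mass melted = 70743/334 ≈ 211.8 g.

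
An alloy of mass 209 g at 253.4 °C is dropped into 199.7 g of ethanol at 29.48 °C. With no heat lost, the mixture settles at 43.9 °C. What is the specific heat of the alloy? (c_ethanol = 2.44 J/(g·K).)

c ≈ 0.16 J/(g·K)

Heat lost by the alloy = heat gained by the ethanol:
209×c×(253.4 − 43.9) = 199.7×2.44×(43.9 − 29.48)
43786 c = 7026.4  ⇒  c ≈ 0.1605 J/(g·K)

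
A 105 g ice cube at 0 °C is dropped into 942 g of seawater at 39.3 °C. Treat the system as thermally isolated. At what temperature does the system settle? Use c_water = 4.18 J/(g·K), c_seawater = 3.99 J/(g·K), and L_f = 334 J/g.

T_f ≈ 26.8 °C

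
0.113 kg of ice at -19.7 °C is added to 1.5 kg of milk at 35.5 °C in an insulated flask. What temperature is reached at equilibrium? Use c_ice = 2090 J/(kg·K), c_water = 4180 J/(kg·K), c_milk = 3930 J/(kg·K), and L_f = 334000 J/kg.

T_f ≈ 26.2 °C

Sum of m c ΔT and latent-heat terms is zero:
ice -19.7→0 °C: 0.113·2090·19.7 = 4652.5; melt ice: 0.113·334000 = 37742; meltwater 0→T: 0.113·4180·T = 472.34 T; milk cools: 1.5·3930·(T − 35.5) = 5895(T − 35.5)
6367.3 T = 209272 − 42395 = 166878
T ≈ 26.21 °C — above 0 °C, consistent with complete melting.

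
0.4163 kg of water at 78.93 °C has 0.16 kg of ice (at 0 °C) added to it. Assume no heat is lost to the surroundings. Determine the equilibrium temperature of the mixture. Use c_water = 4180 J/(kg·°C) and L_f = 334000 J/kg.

T_f ≈ 34.8 °C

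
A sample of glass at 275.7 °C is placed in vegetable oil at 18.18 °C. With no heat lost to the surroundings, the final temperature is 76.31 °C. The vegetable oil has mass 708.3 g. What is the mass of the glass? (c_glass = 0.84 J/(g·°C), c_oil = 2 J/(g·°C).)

Conservation of energy gives ΣQ = 0:
m×0.84×(76.31 − 275.7) + 708.3×2×(76.31 − 18.18) = 0
-167.49 m = -82347
m = -82347/-167.49 ≈ 491.7 g

m ≈ 492 g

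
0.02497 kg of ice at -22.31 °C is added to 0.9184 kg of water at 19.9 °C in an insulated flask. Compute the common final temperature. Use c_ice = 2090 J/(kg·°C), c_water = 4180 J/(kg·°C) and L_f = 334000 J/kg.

T_f ≈ 17.0 °C

Setting the total heat transfer to zero:
warm ice to 0 °C: 0.02497·2090·(0 − (-22.31)) = 1164.3
  fusion: m_ice L_f = 0.02497·334000 = 8340
  meltwater 0→T: 0.02497·4180·T = 104.37 T
  water cools: 0.9184·4180·(T − 19.9) = 3838.9(T − 19.9)
3943.3 T = 76394 − 9504.3 = 66890
T ≈ 16.96 °C (positive, so assuming full melt was valid).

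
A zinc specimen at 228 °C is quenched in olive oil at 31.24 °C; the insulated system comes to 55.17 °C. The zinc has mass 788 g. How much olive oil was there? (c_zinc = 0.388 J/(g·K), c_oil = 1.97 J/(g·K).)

m ≈ 1120 g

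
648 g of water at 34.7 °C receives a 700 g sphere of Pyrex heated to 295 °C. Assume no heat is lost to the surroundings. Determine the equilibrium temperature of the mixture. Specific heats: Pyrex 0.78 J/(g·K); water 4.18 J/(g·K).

T_f ≈ 78.4 °C

T_f is the heat-capacity-weighted average of the initial temperatures:
T_f = (546*295 + 2708.6*34.7) / (546 + 2708.6)
    = 255060 / 3254.6 ≈ 78.37 °C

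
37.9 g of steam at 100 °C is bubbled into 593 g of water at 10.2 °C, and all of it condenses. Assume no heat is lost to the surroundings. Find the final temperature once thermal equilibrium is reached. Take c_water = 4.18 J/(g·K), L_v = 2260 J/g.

T_f ≈ 48.1 °C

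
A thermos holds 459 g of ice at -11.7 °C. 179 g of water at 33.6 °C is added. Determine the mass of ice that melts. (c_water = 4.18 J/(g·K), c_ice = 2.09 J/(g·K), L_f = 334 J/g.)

m_melted ≈ 41.7 g

Water can give up m c ΔT = 179×4.18×33.6 = 25140 J before reaching 0 °C.
Of that, 459×2.09×11.7 = 11224 J goes to bring the ice to 0 °C, leaving 13916 J.
To melt every bit of ice: 459×334 = 153306 J.
That's not enough to melt it all — equilibrium is at 0 °C with ice remaining.
m_melted×334 = 13916  ⇒  m_melted ≈ 41.67 g.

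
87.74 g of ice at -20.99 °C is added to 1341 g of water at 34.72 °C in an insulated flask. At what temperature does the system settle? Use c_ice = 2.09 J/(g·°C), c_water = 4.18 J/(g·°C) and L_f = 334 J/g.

Net heat exchanged in the isolated system is zero:
ice -20.99→0 °C: 87.74·2.09·20.99 = 3849.1; fusion: m_ice L_f = 87.74·334 = 29305; warm the meltwater: 366.75 T; water: 5605.4(T − 34.72)
5972.1 T = 194619 − 33154 = 161465
T ≈ 27.04 °C (positive, so assuming full melt was valid).

T_f ≈ 27.0 °C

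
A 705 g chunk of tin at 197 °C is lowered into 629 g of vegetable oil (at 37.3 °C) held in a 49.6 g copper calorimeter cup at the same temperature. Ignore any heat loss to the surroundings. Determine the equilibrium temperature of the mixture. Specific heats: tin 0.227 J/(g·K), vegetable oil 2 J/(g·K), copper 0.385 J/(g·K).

T_f ≈ 55.1 °C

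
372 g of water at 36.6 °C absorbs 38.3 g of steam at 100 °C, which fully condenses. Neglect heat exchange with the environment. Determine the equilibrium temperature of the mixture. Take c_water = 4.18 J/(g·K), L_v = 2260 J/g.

T_f ≈ 93.0 °C

Heat gained plus heat lost sum to zero:
condense steam: −38.3×2260 = −86558; condensate cools 100→T: 38.3×4.18×(T − 100) = 160.09(T − 100); original water: 1555(T − 36.6)
1715.1 T = 86558 + 16009 + 56912 = 159479
T ≈ 92.99 °C, under the boiling point, so the assumption holds.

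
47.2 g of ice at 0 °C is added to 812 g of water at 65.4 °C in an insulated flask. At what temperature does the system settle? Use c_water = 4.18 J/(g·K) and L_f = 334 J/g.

Heat gained plus heat lost sum to zero:
latent heat to melt: 47.2·334 = 15765
  meltwater 0→T: 47.2·4.18·T = 197.3 T
  water: 3394.2(T − 65.4)
3591.5 T = 221978 − 15765 = 206213
T ≈ 57.42 °C — above 0 °C, consistent with complete melting.

T_f ≈ 57.4 °C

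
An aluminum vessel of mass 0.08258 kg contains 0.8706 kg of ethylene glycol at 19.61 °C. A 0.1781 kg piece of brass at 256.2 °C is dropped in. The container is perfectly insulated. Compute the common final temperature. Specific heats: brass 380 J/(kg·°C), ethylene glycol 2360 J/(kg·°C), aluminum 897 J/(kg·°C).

T_f ≈ 26.9 °C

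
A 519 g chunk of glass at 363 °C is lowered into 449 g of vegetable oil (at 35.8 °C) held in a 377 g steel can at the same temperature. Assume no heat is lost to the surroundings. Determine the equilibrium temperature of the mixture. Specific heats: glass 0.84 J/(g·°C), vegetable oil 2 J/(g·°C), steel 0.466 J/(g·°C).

T_f ≈ 130.3 °C

Let T be the final temperature. ΣQ_i = 0:
519×0.84×(T − 363) + 449×2×(T − 35.8) + 377×0.466×(T − 35.8) = 0
1509.6 T = 196691
T ≈ 130.29 °C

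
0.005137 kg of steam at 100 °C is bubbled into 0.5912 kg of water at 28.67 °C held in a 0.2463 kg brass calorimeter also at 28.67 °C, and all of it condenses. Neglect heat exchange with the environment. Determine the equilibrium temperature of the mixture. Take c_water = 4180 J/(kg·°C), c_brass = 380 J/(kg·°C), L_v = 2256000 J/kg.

T_f ≈ 33.7 °C

Setting the total heat transfer to zero:
latent heat released on condensation: 0.005137×2256000 = 11589
  condensed water 100 °C→T: 21.47(T − 100)
  original water: 2471.2(T − 28.67)
  cup: 93.59(T − 28.67)
2586.3 T = 11589 + 2147.3 + 73533 = 87269
T ≈ 33.74 °C (< 100 °C, so full condensation is consistent).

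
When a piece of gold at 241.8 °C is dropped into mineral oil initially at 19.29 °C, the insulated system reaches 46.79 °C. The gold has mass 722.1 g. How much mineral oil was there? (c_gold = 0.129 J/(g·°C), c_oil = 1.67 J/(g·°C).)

m ≈ 396 g

Taking heat into each body as positive, Σ m c ΔT = 0:
722.1·0.129·(46.79 − 241.8) + m·1.67·(46.79 − 19.29) = 0
45.92 m = 18165
m = 18165/45.92 ≈ 395.5 g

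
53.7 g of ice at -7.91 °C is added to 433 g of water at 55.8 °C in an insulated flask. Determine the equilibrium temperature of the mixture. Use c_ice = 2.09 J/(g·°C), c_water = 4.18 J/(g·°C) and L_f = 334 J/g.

T_f ≈ 40.4 °C

Taking heat into each body as positive, Σ m c ΔT = 0:
warm ice to 0 °C: 53.7·2.09·(0 − (-7.91)) = 887.76
  latent heat to melt: 53.7·334 = 17936
  meltwater 0→T: 53.7·4.18·T = 224.47 T
  water: 1809.9(T − 55.8)
2034.4 T = 100995 − 18824 = 82171
T ≈ 40.39 °C. Since T > 0 °C, the all-ice-melts assumption holds.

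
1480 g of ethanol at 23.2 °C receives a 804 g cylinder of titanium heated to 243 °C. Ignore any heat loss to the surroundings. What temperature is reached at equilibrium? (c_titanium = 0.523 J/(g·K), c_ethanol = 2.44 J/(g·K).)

T_f ≈ 46.1 °C

Conservation of energy gives ΣQ = 0:
804*0.523*(T − 243) + 1480*2.44*(T − 23.2) = 0
4031.7 T = 185959
T ≈ 46.12 °C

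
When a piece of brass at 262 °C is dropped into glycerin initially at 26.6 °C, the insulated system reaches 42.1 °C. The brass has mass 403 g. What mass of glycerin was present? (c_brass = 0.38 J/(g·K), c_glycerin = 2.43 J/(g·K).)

Taking heat into each body as positive, Σ m c ΔT = 0:
403·0.38·(42.1 − 262) + m·2.43·(42.1 − 26.6) = 0
37.66 m = 33675
m = 33675/37.66 ≈ 894.1 g

m ≈ 894 g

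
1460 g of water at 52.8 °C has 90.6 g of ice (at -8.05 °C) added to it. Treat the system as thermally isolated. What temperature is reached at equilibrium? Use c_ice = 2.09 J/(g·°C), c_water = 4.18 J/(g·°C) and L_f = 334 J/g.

Net heat exchanged in the isolated system is zero:
warm ice to 0 °C: 90.6·2.09·(0 − (-8.05)) = 1524.3; latent heat to melt: 90.6·334 = 30260; meltwater 0→T: 90.6·4.18·T = 378.71 T; water cools: 1460·4.18·(T − 52.8) = 6102.8(T − 52.8)
6481.5 T = 322228 − 31785 = 290443
T ≈ 44.81 °C — above 0 °C, consistent with complete melting.

T_f ≈ 44.8 °C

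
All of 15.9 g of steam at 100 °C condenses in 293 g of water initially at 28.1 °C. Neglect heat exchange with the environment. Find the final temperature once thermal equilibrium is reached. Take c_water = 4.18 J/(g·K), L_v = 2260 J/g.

Let T be the final temperature. ΣQ_i = 0:
steam→water at 100 °C releases m L_v = 15.9·2260 = 35934; condensed water 100 °C→T: 66.46(T − 100); original water: 1224.7(T − 28.1)
1291.2 T = 35934 + 6646.2 + 34415 = 76995
T ≈ 59.63 °C (< 100 °C, so full condensation is consistent).

T_f ≈ 59.6 °C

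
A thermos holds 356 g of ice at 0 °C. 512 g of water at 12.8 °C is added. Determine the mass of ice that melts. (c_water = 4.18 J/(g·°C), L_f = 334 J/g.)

Water can give up m c ΔT = 512×4.18×12.8 = 27394 J before reaching 0 °C.
Fully melting the ice requires m_ice L_f = 356×334 = 118904 J.
27394 J < 118904 J, so only part of the ice melts and the system sits at 0 °C.
m_melt = 27394 / L_f = 82.02 g.

m_melted ≈ 82 g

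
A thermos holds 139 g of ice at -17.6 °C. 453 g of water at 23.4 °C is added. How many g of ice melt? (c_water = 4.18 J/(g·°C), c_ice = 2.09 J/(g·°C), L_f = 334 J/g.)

m_melted ≈ 117 g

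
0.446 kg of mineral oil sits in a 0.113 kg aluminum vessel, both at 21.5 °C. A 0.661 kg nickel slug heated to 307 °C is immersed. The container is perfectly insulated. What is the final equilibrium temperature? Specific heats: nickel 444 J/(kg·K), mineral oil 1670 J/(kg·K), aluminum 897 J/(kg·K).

T_f is the heat-capacity-weighted average of the initial temperatures:
T_f = (293.48×307 + 744.82×21.5 + 101.36×21.5) / (293.48 + 744.82 + 101.36)
    = 108292 / 1139.7 ≈ 95.02 °C

T_f ≈ 95.0 °C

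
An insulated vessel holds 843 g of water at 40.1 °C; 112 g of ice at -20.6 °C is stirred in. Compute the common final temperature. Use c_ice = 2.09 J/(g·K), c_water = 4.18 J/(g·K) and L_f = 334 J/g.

T_f ≈ 24.8 °C

Energy balance with sensible and latent terms:
ice -20.6→0 °C: 112×2.09×20.6 = 4822
  melt ice: 112×334 = 37408
  warm the meltwater: 468.16 T
  water cools: 843×4.18×(T − 40.1) = 3523.7(T − 40.1)
3991.9 T = 141302 − 42230 = 99072
T ≈ 24.82 °C. Since T > 0 °C, the all-ice-melts assumption holds.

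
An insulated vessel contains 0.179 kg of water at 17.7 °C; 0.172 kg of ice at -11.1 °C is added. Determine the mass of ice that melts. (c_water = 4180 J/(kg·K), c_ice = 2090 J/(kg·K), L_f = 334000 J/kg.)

m_melted ≈ 0.0277 kg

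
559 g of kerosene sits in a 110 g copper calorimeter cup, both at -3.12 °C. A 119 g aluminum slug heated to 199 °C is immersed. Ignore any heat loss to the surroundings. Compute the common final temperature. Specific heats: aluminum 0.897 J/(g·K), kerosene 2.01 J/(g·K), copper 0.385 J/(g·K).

T_f ≈ 13.8 °C

Net heat exchanged in the isolated system is zero:
119·0.897·(T − 199) + 559·2.01·(T − (-3.12)) + 110·0.385·(T − (-3.12)) = 0
106.74(T − 199) + 1123.6(T − (-3.12)) + 42.35(T − (-3.12)) = 0
(106.74 + 1123.6 + 42.35) T = 106.74·199 + 1123.6·(-3.12) + 42.35·(-3.12)
T ≈ 13.83 °C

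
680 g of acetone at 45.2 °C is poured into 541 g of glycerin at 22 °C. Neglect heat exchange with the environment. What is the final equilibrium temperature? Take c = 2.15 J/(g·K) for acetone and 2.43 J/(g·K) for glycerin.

With ΣQ=0 the equilibrium temperature is the m·c-weighted mean:
T_f = (1462·45.2 + 1314.6·22) / (1462 + 1314.6)
    = 95004 / 2776.6 ≈ 34.22 °C

T_f ≈ 34.2 °C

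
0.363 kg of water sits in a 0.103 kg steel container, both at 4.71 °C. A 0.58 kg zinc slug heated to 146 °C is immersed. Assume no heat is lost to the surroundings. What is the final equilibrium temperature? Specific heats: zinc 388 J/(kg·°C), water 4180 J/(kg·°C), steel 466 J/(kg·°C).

T_f ≈ 22.5 °C

Taking heat into each body as positive, Σ m c ΔT = 0:
0.58×388×(T − 146) + 0.363×4180×(T − 4.71) + 0.103×466×(T − 4.71) = 0
225.04(T − 146) + 1517.3(T − 4.71) + 48(T − 4.71) = 0
1790.4 T = 40229
T = 40229 / 1790.4 = 22.5 °C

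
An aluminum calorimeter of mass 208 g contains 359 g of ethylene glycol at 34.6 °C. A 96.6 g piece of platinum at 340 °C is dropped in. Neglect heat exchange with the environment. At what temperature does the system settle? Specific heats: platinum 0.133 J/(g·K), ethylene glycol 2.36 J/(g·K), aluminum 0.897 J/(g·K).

T_f ≈ 38.3 °C

Let T be the final temperature. ΣQ_i = 0:
96.6*0.133*(T − 340) + 359*2.36*(T − 34.6) + 208*0.897*(T − 34.6) = 0
12.85(T − 340) + 847.24(T − 34.6) + 186.58(T − 34.6) = 0
1046.7 T = 40138
T = 40138 / 1046.7 = 38.3 °C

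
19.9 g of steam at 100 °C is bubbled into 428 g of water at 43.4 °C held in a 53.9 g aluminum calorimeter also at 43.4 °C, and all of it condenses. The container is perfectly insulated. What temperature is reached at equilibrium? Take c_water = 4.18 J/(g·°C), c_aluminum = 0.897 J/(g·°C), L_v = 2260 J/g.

T_f ≈ 69.3 °C

Energy balance with sensible and latent terms:
latent heat released on condensation: 19.9×2260 = 44974
  condensate cools 100→T: 19.9×4.18×(T − 100) = 83.18(T − 100)
  water warms: 428×4.18×(T − 43.4) = 1789(T − 43.4)
  aluminum cup: 53.9×0.897×(T − 43.4) = 48.35(T − 43.4)
1920.6 T = 44974 + 8318.2 + 79743 = 133035
T ≈ 69.27 °C — below 100 °C, confirming all the steam condensed.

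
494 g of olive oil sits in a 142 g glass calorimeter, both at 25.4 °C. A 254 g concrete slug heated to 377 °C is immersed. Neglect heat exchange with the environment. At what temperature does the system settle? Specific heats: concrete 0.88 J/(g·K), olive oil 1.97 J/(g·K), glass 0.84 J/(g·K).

With ΣQ=0 the equilibrium temperature is the m·c-weighted mean:
T_f = (223.52*377 + 973.18*25.4 + 119.28*25.4) / (223.52 + 973.18 + 119.28)
    = 112016 / 1316 ≈ 85.12 °C

T_f ≈ 85.1 °C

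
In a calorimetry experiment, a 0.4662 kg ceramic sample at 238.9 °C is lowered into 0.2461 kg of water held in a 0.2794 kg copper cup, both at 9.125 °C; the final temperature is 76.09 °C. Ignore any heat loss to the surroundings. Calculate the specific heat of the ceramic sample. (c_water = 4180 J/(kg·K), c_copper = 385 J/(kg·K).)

c ≈ 1000 J/(kg·K)

Let T be the final temperature. ΣQ_i = 0:
0.4662·c·(76.09 − 238.9) + 0.2461·4180·(76.09 − 9.125) + 0.2794·385·(76.09 − 9.125) = 0
-75.9 c = -76090
c = -76090/-75.9 ≈ 1002 J/(kg·K)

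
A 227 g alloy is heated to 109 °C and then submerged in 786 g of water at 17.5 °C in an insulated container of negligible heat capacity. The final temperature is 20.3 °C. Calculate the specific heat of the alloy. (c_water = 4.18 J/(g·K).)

Heat lost by the alloy = heat gained by the water:
227×c×(109 − 20.3) = 786×4.18×(20.3 − 17.5)
20135 c = 9199.3  ⇒  c ≈ 0.4569 J/(g·K)

c ≈ 0.457 J/(g·K)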